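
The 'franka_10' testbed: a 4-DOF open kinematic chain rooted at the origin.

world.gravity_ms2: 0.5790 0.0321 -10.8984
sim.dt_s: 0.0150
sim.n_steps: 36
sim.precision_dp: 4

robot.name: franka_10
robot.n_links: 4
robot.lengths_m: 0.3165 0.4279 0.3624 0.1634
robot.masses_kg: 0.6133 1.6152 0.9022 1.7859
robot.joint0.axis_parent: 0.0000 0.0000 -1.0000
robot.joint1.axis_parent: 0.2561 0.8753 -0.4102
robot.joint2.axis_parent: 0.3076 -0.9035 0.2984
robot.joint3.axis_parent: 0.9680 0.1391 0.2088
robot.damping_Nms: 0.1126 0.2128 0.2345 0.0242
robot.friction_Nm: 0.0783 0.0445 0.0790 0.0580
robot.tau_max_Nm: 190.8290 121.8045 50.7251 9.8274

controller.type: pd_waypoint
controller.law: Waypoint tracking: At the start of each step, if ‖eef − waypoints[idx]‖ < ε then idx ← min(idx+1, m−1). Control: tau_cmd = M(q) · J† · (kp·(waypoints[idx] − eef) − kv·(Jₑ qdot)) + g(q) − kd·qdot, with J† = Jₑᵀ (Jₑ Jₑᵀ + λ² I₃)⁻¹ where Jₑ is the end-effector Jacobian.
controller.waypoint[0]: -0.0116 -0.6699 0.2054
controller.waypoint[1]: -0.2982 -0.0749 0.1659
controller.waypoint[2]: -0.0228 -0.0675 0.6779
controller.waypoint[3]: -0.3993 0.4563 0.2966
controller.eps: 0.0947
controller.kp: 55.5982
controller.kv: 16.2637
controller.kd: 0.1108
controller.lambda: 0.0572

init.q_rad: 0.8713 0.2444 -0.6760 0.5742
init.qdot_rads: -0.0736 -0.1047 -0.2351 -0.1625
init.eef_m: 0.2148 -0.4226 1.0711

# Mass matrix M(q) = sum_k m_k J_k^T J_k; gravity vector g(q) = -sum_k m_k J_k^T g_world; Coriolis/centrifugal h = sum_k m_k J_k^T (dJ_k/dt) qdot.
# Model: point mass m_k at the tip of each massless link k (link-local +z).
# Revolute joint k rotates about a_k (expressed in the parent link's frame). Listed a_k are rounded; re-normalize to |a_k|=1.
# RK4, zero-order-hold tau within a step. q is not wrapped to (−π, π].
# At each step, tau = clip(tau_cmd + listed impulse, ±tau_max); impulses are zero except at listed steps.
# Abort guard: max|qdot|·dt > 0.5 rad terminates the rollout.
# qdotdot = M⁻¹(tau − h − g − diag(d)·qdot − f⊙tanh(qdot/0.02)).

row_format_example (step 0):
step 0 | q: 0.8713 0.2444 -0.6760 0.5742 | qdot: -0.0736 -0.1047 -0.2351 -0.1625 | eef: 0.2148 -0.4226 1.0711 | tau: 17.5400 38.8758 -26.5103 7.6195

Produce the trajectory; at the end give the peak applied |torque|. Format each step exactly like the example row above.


step 1 | q: 0.8765 0.2369 -0.6990 0.5871 | qdot: 0.7404 -0.8779 -2.7947 1.8565 | eef: 0.2148 -0.4239 1.0660 | tau: 13.3338 25.8135 -18.1239 5.4220
step 2 | q: 0.8916 0.2199 -0.7545 0.6241 | qdot: 1.2357 -1.3529 -4.5519 3.0593 | eef: 0.2124 -0.4283 1.0526 | tau: 10.3621 17.5281 -12.0656 3.7156
step 3 | q: 0.9120 0.1980 -0.8313 0.6738 | qdot: 1.4588 -1.5566 -5.6588 3.5448 | eef: 0.2080 -0.4345 1.0329 | tau: 8.2591 11.8411 -7.2815 2.4046
step 4 | q: 0.9342 0.1745 -0.9210 0.7268 | qdot: 1.4783 -1.5488 -6.2756 3.5197 | eef: 0.2022 -0.4418 1.0085 | tau: 6.7019 7.3276 -3.2136 1.4188
step 5 | q: 0.9557 0.1524 -1.0172 0.7769 | qdot: 1.3670 -1.3951 -6.5440 3.1701 | eef: 0.1954 -0.4497 0.9807 | tau: 5.4708 3.2914 0.3743 0.7186
step 6 | q: 0.9749 0.1333 -1.1156 0.8204 | qdot: 1.1889 -1.1524 -6.5719 2.6258 | eef: 0.1879 -0.4579 0.9507 | tau: 4.4406 -0.5106 3.5522 0.2765
step 7 | q: 0.9912 0.1181 -1.2131 0.8549 | qdot: 0.9914 -0.8635 -6.4344 1.9711 | eef: 0.1800 -0.4662 0.9191 | tau: 3.5479 -4.1077 6.3268 0.0628
step 8 | q: 1.0046 0.1075 -1.3077 0.8793 | qdot: 0.8063 -0.5591 -6.1811 1.2614 | eef: 0.1719 -0.4747 0.8868 | tau: 2.7638 -7.4531 8.6951 0.0418
step 9 | q: 1.0154 0.1014 -1.3978 0.8929 | qdot: 0.6519 -0.2593 -5.8446 0.5354 | eef: 0.1638 -0.4833 0.8541 | tau: 2.0760 -10.4864 10.6654 0.1729
step 10 | q: 1.0242 0.0997 -1.4825 0.8959 | qdot: 0.5326 0.0246 -5.4460 -0.1590 | eef: 0.1556 -0.4920 0.8215 | tau: 1.4715 -13.1381 12.2614 0.4075
step 11 | q: 1.0313 0.1021 -1.5608 0.8895 | qdot: 0.4348 0.2920 -4.9997 -0.7284 | eef: 0.1475 -0.5005 0.7892 | tau: 0.9153 -15.2936 13.5157 0.6779
step 12 | q: 1.0373 0.1084 -1.6322 0.8749 | qdot: 0.3763 0.5335 -4.5248 -1.2532 | eef: 0.1395 -0.5088 0.7576 | tau: 0.4501 -17.0844 14.4584 0.9886
step 13 | q: 1.0426 0.1180 -1.6964 0.8530 | qdot: 0.3501 0.7484 -4.0333 -1.7123 | eef: 0.1315 -0.5168 0.7267 | tau: 0.0644 -18.5182 15.1295 1.3073
step 14 | q: 1.0477 0.1307 -1.7531 0.8247 | qdot: 0.3475 0.9377 -3.5367 -2.0889 | eef: 0.1237 -0.5244 0.6967 | tau: -0.2531 -19.6175 15.5679 1.6082
step 15 | q: 1.0529 0.1461 -1.8025 0.7915 | qdot: 0.3590 1.1039 -3.0465 -2.3710 | eef: 0.1161 -0.5316 0.6678 | tau: -0.5130 -20.4179 15.8089 1.8729
step 16 | q: 1.0584 0.1638 -1.8446 0.7548 | qdot: 0.3756 1.2492 -2.5734 -2.5515 | eef: 0.1087 -0.5384 0.6402 | tau: -0.7247 -20.9655 15.8838 2.0896
step 17 | q: 1.0641 0.1835 -1.8798 0.7161 | qdot: 0.3894 1.3761 -2.1270 -2.6298 | eef: 0.1015 -0.5447 0.6138 | tau: -0.8959 -21.3132 15.8203 2.2533
step 18 | q: 1.0699 0.2050 -1.9086 0.6769 | qdot: 0.3948 1.4860 -1.7148 -2.6122 | eef: 0.0945 -0.5505 0.5887 | tau: -1.0323 -21.5161 15.6433 2.3642
step 19 | q: 1.0757 0.2280 -1.9315 0.6385 | qdot: 0.3883 1.5797 -1.3420 -2.5110 | eef: 0.0878 -0.5559 0.5650 | tau: -1.1379 -21.6264 15.3754 2.4274
step 20 | q: 1.0814 0.2523 -1.9492 0.6021 | qdot: 0.3694 1.6575 -1.0112 -2.3431 | eef: 0.0813 -0.5610 0.5426 | tau: -1.2152 -21.6887 15.0377 2.4503
step 21 | q: 1.0867 0.2776 -1.9622 0.5686 | qdot: 0.3392 1.7192 -0.7223 -2.1283 | eef: 0.0751 -0.5657 0.5216 | tau: -1.2655 -21.7361 14.6499 2.4421
step 22 | q: 1.0915 0.3038 -1.9711 0.5385 | qdot: 0.3003 1.7650 -0.4733 -1.8857 | eef: 0.0692 -0.5702 0.5019 | tau: -1.2900 -21.7897 14.2296 2.4119
step 23 | q: 1.0957 0.3305 -1.9766 0.5121 | qdot: 0.2557 1.7949 -0.2613 -1.6328 | eef: 0.0636 -0.5746 0.4835 | tau: -1.2895 -21.8594 13.7923 2.3677
step 24 | q: 1.0992 0.3575 -1.9792 0.4894 | qdot: 0.2085 1.8097 -0.0824 -1.3832 | eef: 0.0583 -0.5787 0.4662 | tau: -1.2655 -21.9466 13.3508 2.3163
step 25 | q: 1.1019 0.3847 -1.9793 0.4705 | qdot: 0.1593 1.8095 0.0634 -1.1414 | eef: 0.0533 -0.5828 0.4500 | tau: -1.2243 -22.0445 12.9296 2.2622
step 26 | q: 1.1040 0.4117 -1.9775 0.4550 | qdot: 0.1096 1.7953 0.1785 -0.9119 | eef: 0.0486 -0.5867 0.4348 | tau: -1.1703 -22.1464 12.5428 2.2094
step 27 | q: 1.1053 0.4384 -1.9741 0.4429 | qdot: 0.0639 1.7706 0.2735 -0.7079 | eef: 0.0442 -0.5905 0.4205 | tau: -1.0972 -22.2515 12.1669 2.1613
step 28 | q: 1.1059 0.4647 -1.9694 0.4336 | qdot: 0.0229 1.7368 0.3512 -0.5303 | eef: 0.0400 -0.5942 0.4071 | tau: -1.0091 -22.3523 11.8067 2.1188
step 29 | q: 1.1060 0.4905 -1.9637 0.4267 | qdot: -0.0099 1.6944 0.4149 -0.3889 | eef: 0.0362 -0.5978 0.3945 | tau: -0.9124 -22.4493 11.4663 2.0830
step 30 | q: 1.1057 0.5155 -1.9571 0.4216 | qdot: -0.0339 1.6446 0.4668 -0.2838 | eef: 0.0326 -0.6013 0.3827 | tau: -0.8128 -22.5383 11.1481 2.0533
step 31 | q: 1.1050 0.5398 -1.9498 0.4180 | qdot: -0.0541 1.5898 0.5065 -0.1961 | eef: 0.0293 -0.6046 0.3716 | tau: -0.7111 -22.6069 10.8524 2.0268
step 32 | q: 1.1041 0.5632 -1.9420 0.4156 | qdot: -0.0716 1.5313 0.5355 -0.1211 | eef: 0.0262 -0.6079 0.3611 | tau: -0.6086 -22.6540 10.5789 2.0031
step 33 | q: 1.1029 0.5857 -1.9338 0.4143 | qdot: -0.0866 1.4705 0.5551 -0.0573 | eef: 0.0233 -0.6111 0.3512 | tau: -0.5065 -22.6816 10.3267 1.9820
step 34 | q: 1.1015 0.6072 -1.9254 0.4138 | qdot: -0.0976 1.4077 0.5676 -0.0121 | eef: 0.0206 -0.6141 0.3420 | tau: -0.3967 -22.6961 10.0951 1.9664
step 35 | q: 1.1000 0.6279 -1.9168 0.4137 | qdot: -0.1006 1.3426 0.5756 -0.0052 | eef: 0.0182 -0.6170 0.3333 | tau: -0.2582 -22.7095 9.8844 1.9631
step 36 | q: 1.0985 0.6475 -1.9082 0.4136 | qdot: -0.1022 1.2772 0.5774 -0.0003 | eef: 0.0159 -0.6198 0.3251
max |tau| (N·m): 38.8758


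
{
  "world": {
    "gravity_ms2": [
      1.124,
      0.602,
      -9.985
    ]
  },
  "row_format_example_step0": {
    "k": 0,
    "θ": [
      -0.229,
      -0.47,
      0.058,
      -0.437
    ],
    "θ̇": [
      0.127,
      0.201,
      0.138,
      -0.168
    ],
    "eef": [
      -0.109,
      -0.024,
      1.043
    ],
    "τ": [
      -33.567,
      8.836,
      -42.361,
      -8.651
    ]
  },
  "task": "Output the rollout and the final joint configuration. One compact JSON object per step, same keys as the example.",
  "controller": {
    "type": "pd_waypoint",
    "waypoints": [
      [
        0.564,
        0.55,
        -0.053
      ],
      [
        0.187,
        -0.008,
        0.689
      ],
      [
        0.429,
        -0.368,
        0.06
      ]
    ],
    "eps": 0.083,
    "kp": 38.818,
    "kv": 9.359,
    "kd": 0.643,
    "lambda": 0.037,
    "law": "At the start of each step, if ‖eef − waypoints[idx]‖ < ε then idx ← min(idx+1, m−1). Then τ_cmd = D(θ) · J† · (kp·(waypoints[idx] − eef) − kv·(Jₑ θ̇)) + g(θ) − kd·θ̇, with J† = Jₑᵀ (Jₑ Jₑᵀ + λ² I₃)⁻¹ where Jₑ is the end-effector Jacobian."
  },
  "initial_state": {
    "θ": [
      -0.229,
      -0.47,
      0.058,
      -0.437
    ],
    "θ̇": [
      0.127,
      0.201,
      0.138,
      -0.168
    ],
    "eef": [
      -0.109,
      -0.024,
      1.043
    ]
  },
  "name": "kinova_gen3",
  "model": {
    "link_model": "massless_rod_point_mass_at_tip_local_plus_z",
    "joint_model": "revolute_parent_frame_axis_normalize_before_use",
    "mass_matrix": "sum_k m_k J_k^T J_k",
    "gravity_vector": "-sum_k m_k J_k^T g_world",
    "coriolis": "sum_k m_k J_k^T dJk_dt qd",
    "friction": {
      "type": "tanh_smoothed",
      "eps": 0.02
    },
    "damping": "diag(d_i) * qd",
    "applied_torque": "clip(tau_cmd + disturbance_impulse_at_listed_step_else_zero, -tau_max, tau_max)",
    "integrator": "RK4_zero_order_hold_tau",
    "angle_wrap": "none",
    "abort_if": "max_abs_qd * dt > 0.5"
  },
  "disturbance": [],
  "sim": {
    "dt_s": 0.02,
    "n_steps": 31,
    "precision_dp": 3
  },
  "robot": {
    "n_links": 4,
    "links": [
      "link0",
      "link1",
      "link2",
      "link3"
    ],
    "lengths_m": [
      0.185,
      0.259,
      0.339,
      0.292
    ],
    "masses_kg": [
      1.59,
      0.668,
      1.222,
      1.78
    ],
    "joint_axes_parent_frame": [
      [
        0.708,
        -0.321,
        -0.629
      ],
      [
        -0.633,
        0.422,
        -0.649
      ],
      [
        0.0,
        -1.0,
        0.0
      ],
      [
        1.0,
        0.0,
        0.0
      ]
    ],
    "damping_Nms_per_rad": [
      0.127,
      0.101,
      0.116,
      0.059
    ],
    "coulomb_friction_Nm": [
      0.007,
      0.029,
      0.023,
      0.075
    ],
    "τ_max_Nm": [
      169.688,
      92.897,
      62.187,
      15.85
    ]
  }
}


{"k":1,"\u03b8":[-0.249,-0.518,0.037,-0.515],"\u03b8\u0307":[-1.866,-4.635,-2.359,-7.406],"eef":[-0.106,-0.018,1.036],"\u03c4":[-27.656,11.114,-33.12,-2.503]}
{"k":2,"\u03b8":[-0.284,-0.621,-0.032,-0.686],"\u03b8\u0307":[-1.395,-5.554,-4.722,-9.493],"eef":[-0.093,-0.007,1.017],"\u03c4":[-28.165,14.648,-25.452,-0.675]}
{"k":3,"\u03b8":[-0.304,-0.732,-0.148,-0.874],"\u03b8\u0307":[-0.602,-5.576,-7.02,-9.204],"eef":[-0.072,0.007,0.989],"\u03c4":[-29.401,17.818,-19.607,-0.109]}
{"k":4,"\u03b8":[-0.311,-0.843,-0.309,-1.043],"\u03b8\u0307":[-0.007,-5.603,-9.285,-7.65],"eef":[-0.046,0.023,0.956],"\u03c4":[-30.274,19.406,-15.436,0.281]}
{"k":5,"\u03b8":[-0.309,-0.959,-0.515,-1.172],"\u03b8\u0307":[0.163,-6.086,-11.353,-5.139],"eef":[-0.018,0.041,0.919],"\u03c4":[-30.955,19.621,-12.853,0.552]}
{"k":6,"\u03b8":[-0.311,-1.093,-0.756,-1.242],"\u03b8\u0307":[-0.382,-7.425,-12.721,-1.758],"eef":[0.009,0.061,0.882],"\u03c4":[-32.031,19.201,-12.266,0.472]}
{"k":7,"\u03b8":[-0.332,-1.262,-1.012,-1.24],"\u03b8\u0307":[-1.887,-9.48,-12.524,1.926],"eef":[0.029,0.086,0.849],"\u03c4":[-37.765,19.096,-15.077,0.074]}
{"k":8,"\u03b8":[-0.394,-1.469,-1.242,-1.178],"\u03b8\u0307":[-4.415,-10.838,-9.993,3.728],"eef":[0.042,0.118,0.82],"\u03c4":[-65.101,21.248,-20.909,0.321]}
{"k":9,"\u03b8":[-0.524,-1.686,-1.394,-1.132],"\u03b8\u0307":[-8.441,-10.097,-5.165,-0.03],"eef":[0.048,0.157,0.791],"\u03c4":[-58.049,15.077,-10.202,2.665]}
{"k":10,"\u03b8":[-0.724,-1.851,-1.446,-1.2],"\u03b8\u0307":[-11.261,-6.11,-0.076,-6.962],"eef":[0.059,0.198,0.753],"\u03c4":[-12.199,1.369,2.885,4.887]}
{"k":11,"\u03b8":[-0.95,-1.941,-1.42,-1.362],"\u03b8\u0307":[-11.35,-3.057,2.706,-8.952],"eef":[0.082,0.24,0.705],"\u03c4":[17.515,-6.299,6.6,3.902]}
{"k":12,"\u03b8":[-1.169,-1.992,-1.352,-1.528],"\u03b8\u0307":[-10.517,-2.214,4.068,-7.453],"eef":[0.113,0.284,0.65],"\u03c4":[33.201,-7.822,6.103,1.892]}
{"k":13,"\u03b8":[-1.368,-2.037,-1.264,-1.653],"\u03b8\u0307":[-9.446,-2.485,4.574,-4.981],"eef":[0.147,0.331,0.592],"\u03c4":[41.518,-6.009,4.715,0.097]}
{"k":14,"\u03b8":[-1.545,-2.091,-1.173,-1.729],"\u03b8\u0307":[-8.272,-2.989,4.499,-2.589],"eef":[0.181,0.376,0.535],"\u03c4":[45.681,-2.761,3.286,-1.393]}
{"k":15,"\u03b8":[-1.699,-2.154,-1.085,-1.761],"\u03b8\u0307":[-7.082,-3.329,4.11,-0.648],"eef":[0.214,0.419,0.478],"\u03c4":[47.356,0.909,1.87,-2.691]}
{"k":16,"\u03b8":[-1.829,-2.221,-1.007,-1.76],"\u03b8\u0307":[-5.961,-3.405,3.649,0.744],"eef":[0.244,0.458,0.424],"\u03c4":[47.605,4.487,0.441,-3.822]}
{"k":17,"\u03b8":[-1.938,-2.287,-0.938,-1.736],"\u03b8\u0307":[-4.954,-3.288,3.204,1.685],"eef":[0.272,0.493,0.371],"\u03c4":[47.001,7.773,-0.982,-4.846]}
{"k":18,"\u03b8":[-2.028,-2.35,-0.877,-1.697],"\u03b8\u0307":[-4.076,-3.052,2.817,2.271],"eef":[0.298,0.522,0.319],"\u03c4":[45.879,10.657,-2.342,-5.749]}
{"k":19,"\u03b8":[-2.102,-2.407,-0.823,-1.648],"\u03b8\u0307":[-3.327,-2.757,2.494,2.587],"eef":[0.322,0.547,0.271],"\u03c4":[44.413,13.094,-3.584,-6.497]}
{"k":20,"\u03b8":[-2.162,-2.459,-0.775,-1.596],"\u03b8\u0307":[-2.694,-2.446,2.223,2.706],"eef":[0.345,0.567,0.224],"\u03c4":[42.698,15.082,-4.671,-7.066]}
{"k":21,"\u03b8":[-2.211,-2.504,-0.732,-1.542],"\u03b8\u0307":[-2.163,-2.15,1.987,2.686],"eef":[0.366,0.582,0.181],"\u03c4":[40.807,16.646,-5.586,-7.45]}
{"k":22,"\u03b8":[-2.25,-2.544,-0.694,-1.489],"\u03b8\u0307":[-1.718,-1.882,1.776,2.572],"eef":[0.385,0.593,0.141],"\u03c4":[38.802,17.822,-6.334,-7.657]}
{"k":23,"\u03b8":[-2.281,-2.579,-0.66,-1.44],"\u03b8\u0307":[-1.346,-1.648,1.584,2.395],"eef":[0.402,0.601,0.105],"\u03c4":[36.744,18.655,-6.925,-7.709]}
{"k":24,"\u03b8":[-2.304,-2.609,-0.63,-1.394],"\u03b8\u0307":[-1.036,-1.445,1.408,2.181],"eef":[0.417,0.606,0.072],"\u03c4":[34.687,19.189,-7.378,-7.631]}
{"k":25,"\u03b8":[-2.323,-2.636,-0.603,-1.353],"\u03b8\u0307":[-0.778,-1.271,1.248,1.949],"eef":[0.432,0.608,0.043],"\u03c4":[32.676,19.47,-7.71,-7.454]}
{"k":26,"\u03b8":[-2.336,-2.66,-0.579,-1.317],"\u03b8\u0307":[-0.564,-1.119,1.104,1.712],"eef":[0.444,0.608,0.018],"\u03c4":[30.746,19.542,-7.938,-7.207]}
{"k":27,"\u03b8":[-2.346,-2.681,-0.558,-1.285],"\u03b8\u0307":[-0.387,-0.984,0.976,1.482],"eef":[0.456,0.606,-0.004],"\u03c4":[28.924,19.446,-8.078,-6.917]}
{"k":28,"\u03b8":[-2.352,-2.699,-0.54,-1.257],"\u03b8\u0307":[-0.241,-0.865,0.861,1.267],"eef":[0.467,0.603,-0.022],"\u03c4":[27.227,19.22,-8.142,-6.606]}
{"k":29,"\u03b8":[-2.356,-2.715,-0.523,-1.234],"\u03b8\u0307":[-0.123,-0.757,0.76,1.07],"eef":[0.476,0.6,-0.037],"\u03c4":[25.666,18.898,-8.143,-6.289]}
{"k":30,"\u03b8":[-2.357,-2.729,-0.509,-1.214],"\u03b8\u0307":[-0.026,-0.659,0.67,0.894],"eef":[0.485,0.596,-0.05],"\u03c4":[24.246,18.509,-8.092,-5.981]}
{"k":31,"\u03b8":[-2.357,-2.741,-0.496,-1.198],"\u03b8\u0307":[0.05,-0.568,0.592,0.74],"eef":[0.493,0.591,-0.06]}
{"summary": "final \u03b8 (rad): -2.357 -2.741 -0.496 -1.198"}


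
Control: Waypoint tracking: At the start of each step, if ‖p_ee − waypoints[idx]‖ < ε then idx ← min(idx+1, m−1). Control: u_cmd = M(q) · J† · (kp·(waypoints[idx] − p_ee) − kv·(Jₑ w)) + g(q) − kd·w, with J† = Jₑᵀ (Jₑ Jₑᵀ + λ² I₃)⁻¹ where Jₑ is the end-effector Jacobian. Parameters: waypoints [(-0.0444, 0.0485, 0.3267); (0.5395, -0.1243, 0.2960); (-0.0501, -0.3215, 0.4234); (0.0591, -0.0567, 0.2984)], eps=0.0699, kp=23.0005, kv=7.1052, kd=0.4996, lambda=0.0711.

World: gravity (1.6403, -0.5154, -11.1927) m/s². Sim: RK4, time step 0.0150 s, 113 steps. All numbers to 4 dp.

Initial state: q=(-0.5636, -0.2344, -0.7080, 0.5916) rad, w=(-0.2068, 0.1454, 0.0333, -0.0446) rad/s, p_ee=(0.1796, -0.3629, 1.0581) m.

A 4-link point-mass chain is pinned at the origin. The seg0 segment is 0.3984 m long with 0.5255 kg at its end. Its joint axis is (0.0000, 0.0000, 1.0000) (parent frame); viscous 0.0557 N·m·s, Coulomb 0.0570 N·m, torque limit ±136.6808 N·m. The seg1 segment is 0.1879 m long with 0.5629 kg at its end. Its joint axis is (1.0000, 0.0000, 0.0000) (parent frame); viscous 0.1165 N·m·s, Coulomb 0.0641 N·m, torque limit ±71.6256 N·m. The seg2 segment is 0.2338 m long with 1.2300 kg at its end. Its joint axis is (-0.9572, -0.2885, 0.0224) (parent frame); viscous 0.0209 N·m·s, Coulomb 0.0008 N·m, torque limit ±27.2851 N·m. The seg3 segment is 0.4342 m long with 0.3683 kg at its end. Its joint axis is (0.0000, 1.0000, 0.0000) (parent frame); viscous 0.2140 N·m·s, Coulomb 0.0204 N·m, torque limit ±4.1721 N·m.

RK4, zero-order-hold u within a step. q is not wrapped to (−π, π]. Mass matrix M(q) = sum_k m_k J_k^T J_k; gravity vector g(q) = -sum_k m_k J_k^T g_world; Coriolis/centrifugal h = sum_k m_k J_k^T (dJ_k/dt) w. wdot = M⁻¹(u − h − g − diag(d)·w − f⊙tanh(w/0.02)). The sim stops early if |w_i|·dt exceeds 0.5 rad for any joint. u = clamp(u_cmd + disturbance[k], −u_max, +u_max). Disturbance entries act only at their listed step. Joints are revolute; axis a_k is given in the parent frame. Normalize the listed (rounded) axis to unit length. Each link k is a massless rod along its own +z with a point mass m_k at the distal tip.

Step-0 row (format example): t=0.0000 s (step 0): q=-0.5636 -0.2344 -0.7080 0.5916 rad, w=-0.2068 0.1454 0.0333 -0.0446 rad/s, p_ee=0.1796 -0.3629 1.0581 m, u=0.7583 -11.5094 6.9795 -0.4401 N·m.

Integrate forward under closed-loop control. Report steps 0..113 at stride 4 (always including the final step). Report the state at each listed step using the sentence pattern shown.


t=0.0600 s (step 4): q=-0.6653 -0.3368 -0.7707 0.6177 rad, w=-2.3778 -2.9103 -1.5447 0.5581 rad/s, p_ee=0.1772 -0.3575 1.0494 m, u=1.4923 -6.9721 5.9418 -0.9679 N·m.
t=0.1200 s (step 8): q=-0.8082 -0.5474 -0.8667 0.6387 rad, w=-2.2795 -3.9763 -1.6094 0.1010 rad/s, p_ee=0.1991 -0.3282 1.0416 m, u=0.5118 -1.3380 2.4815 -0.8008 N·m.
t=0.1800 s (step 12): q=-0.9165 -0.7880 -0.9628 0.6331 rad, w=-1.1209 -3.7975 -1.5989 -0.1649 rad/s, p_ee=0.2462 -0.2908 1.0298 m, u=-0.1704 6.1782 -1.6795 -0.7840 N·m.
t=0.2400 s (step 16): q=-0.9253 -0.9815 -1.0627 0.6352 rad, w=0.7625 -2.6377 -1.7687 0.2987 rad/s, p_ee=0.2978 -0.2604 1.0039 m, u=0.4314 8.1616 -2.6052 -1.1880 N·m.
t=0.3000 s (step 20): q=-0.8341 -1.1110 -1.1818 0.6655 rad, w=2.1684 -1.7519 -2.2241 0.6384 rad/s, p_ee=0.3336 -0.2375 0.9679 m, u=0.4937 6.9928 -1.8137 -1.4787 N·m.
t=0.3600 s (step 24): q=-0.6799 -1.2015 -1.3296 0.7023 rad, w=2.8571 -1.3435 -2.6902 0.5300 rad/s, p_ee=0.3530 -0.2182 0.9283 m, u=0.1253 4.9027 -0.5604 -1.5435 N·m.
t=0.4200 s (step 28): q=-0.5084 -1.2843 -1.5014 0.7260 rad, w=2.7341 -1.5096 -3.0069 0.2765 rad/s, p_ee=0.3629 -0.2022 0.8874 m, u=-0.0554 2.7319 0.8130 -1.5637 N·m.
t=0.4800 s (step 32): q=-0.3644 -1.3932 -1.6860 0.7406 rad, w=2.0312 -2.1642 -3.1157 0.2588 rad/s, p_ee=0.3678 -0.1895 0.8446 m, u=0.1567 1.6414 1.7237 -1.6816 N·m.
t=0.5400 s (step 36): q=-0.2621 -1.5444 -1.8722 0.7606 rad, w=1.4411 -2.8413 -3.0749 0.4140 rad/s, p_ee=0.3692 -0.1777 0.8016 m, u=0.4017 1.6747 1.8769 -1.8144 N·m.
t=0.6000 s (step 40): q=-0.1825 -1.7277 -2.0539 0.7892 rad, w=1.2729 -3.2123 -2.9785 0.5240 rad/s, p_ee=0.3675 -0.1647 0.7618 m, u=0.4618 1.9711 1.5938 -1.8661 N·m.
t=0.6600 s (step 44): q=-0.1034 -1.9235 -2.2301 0.8216 rad, w=1.3935 -3.2698 -2.8977 0.5438 rad/s, p_ee=0.3638 -0.1510 0.7278 m, u=0.3506 2.0230 1.2652 -1.8518 N·m.
t=0.7200 s (step 48): q=-0.0141 -2.1162 -2.4023 0.8532 rad, w=1.5782 -3.1228 -2.8432 0.5035 rad/s, p_ee=0.3592 -0.1391 0.7003 m, u=0.1279 1.7414 1.1295 -1.8116 N·m.
t=0.7800 s (step 52): q=0.0821 -2.2962 -2.5701 0.8819 rad, w=1.5803 -2.8518 -2.7223 0.4490 rad/s, p_ee=0.3549 -0.1315 0.6790 m, u=-0.0920 1.2176 1.3494 -1.7735 N·m.
t=0.8400 s (step 56): q=0.1667 -2.4558 -2.7233 0.9083 rad, w=1.1695 -2.4208 -2.3199 0.4381 rad/s, p_ee=0.3521 -0.1304 0.6634 m, u=-0.1203 0.5906 2.0181 -1.7541 N·m.
t=0.9000 s (step 60): q=0.2148 -2.5822 -2.8394 0.9358 rad, w=0.4165 -1.7528 -1.4913 0.4746 rad/s, p_ee=0.3508 -0.1351 0.6529 m, u=0.1012 0.0015 2.7392 -1.7412 N·m.
t=0.9600 s (step 64): q=0.2198 -2.6665 -2.8999 0.9650 rad, w=-0.1537 -1.0750 -0.5585 0.4784 rad/s, p_ee=0.3499 -0.1403 0.6468 m, u=0.2616 -0.3607 2.8009 -1.7033 N·m.
t=1.0200 s (step 68): q=0.2016 -2.7199 -2.9124 0.9943 rad, w=-0.4200 -0.7638 0.0922 0.4988 rad/s, p_ee=0.3499 -0.1398 0.6443 m, u=0.2789 -0.3910 2.2698 -1.6798 N·m.
t=1.0800 s (step 72): q=0.1743 -2.7644 -2.8965 1.0242 rad, w=-0.4616 -0.7574 0.3838 0.4947 rad/s, p_ee=0.3508 -0.1324 0.6443 m, u=0.2295 -0.2100 1.4943 -1.6438 N·m.
t=1.1400 s (step 76): q=0.1496 -2.8136 -2.8725 1.0530 rad, w=-0.3513 -0.8902 0.3861 0.4653 rad/s, p_ee=0.3526 -0.1200 0.6454 m, u=0.1606 0.0381 0.7373 -1.6006 N·m.
t=1.2000 s (step 80): q=0.1337 -2.8712 -2.8536 1.0799 rad, w=-0.1764 -1.0245 0.2315 0.4323 rad/s, p_ee=0.3548 -0.1053 0.6465 m, u=0.1042 0.2457 0.1482 -1.5656 N·m.
t=1.2600 s (step 84): q=0.1283 -2.9351 -2.8454 1.1050 rad, w=-0.0174 -1.0922 0.0504 0.4092 rad/s, p_ee=0.3571 -0.0907 0.6466 m, u=0.0745 0.3588 -0.2287 -1.5448 N·m.
t=1.3200 s (step 88): q=0.1284 -3.0013 -2.8458 1.1292 rad, w=0.0069 -1.1031 -0.0480 0.3941 rad/s, p_ee=0.3588 -0.0777 0.6460 m, u=0.1198 0.3847 -0.4594 -1.5316 N·m.
t=1.3800 s (step 92): q=0.1291 -3.0664 -2.8502 1.1523 rad, w=0.0130 -1.0621 -0.0877 0.3781 rad/s, p_ee=0.3601 -0.0670 0.6448 m, u=0.1545 0.3653 -0.6535 -1.5173 N·m.
t=1.4400 s (step 96): q=0.1300 -3.1285 -2.8557 1.1747 rad, w=0.0142 -1.0061 -0.0893 0.3661 rad/s, p_ee=0.3612 -0.0577 0.6432 m, u=0.1750 0.3333 -0.8446 -1.5020 N·m.
t=1.5000 s (step 100): q=0.1309 -3.1873 -2.8606 1.1964 rad, w=0.0148 -0.9519 -0.0715 0.3566 rad/s, p_ee=0.3622 -0.0493 0.6413 m, u=0.1867 0.3043 -1.0484 -1.4834 N·m.
t=1.5600 s (step 104): q=0.1319 -3.2431 -2.8644 1.2175 rad, w=0.0179 -0.9061 -0.0502 0.3478 rad/s, p_ee=0.3632 -0.0414 0.6390 m, u=0.1946 0.2833 -1.2642 -1.4608 N·m.
t=1.6200 s (step 108): q=0.1332 -3.2963 -2.8669 1.2382 rad, w=0.0254 -0.8684 -0.0354 0.3389 rad/s, p_ee=0.3643 -0.0339 0.6365 m, u=0.2018 0.2679 -1.4816 -1.4343 N·m.
t=1.6800 s (step 112): q=0.1352 -3.3475 -2.8689 1.2582 rad, w=0.0394 -0.8355 -0.0304 0.3299 rad/s, p_ee=0.3652 -0.0266 0.6338 m, u=0.2075 0.2529 -1.6874 -1.4053 N·m.
t=1.6950 s (step 113): q=0.1358 -3.3600 -2.8694 1.2632 rad, w=0.0441 -0.8275 -0.0305 0.3278 rad/s, p_ee=0.3655 -0.0249 0.6331 m.


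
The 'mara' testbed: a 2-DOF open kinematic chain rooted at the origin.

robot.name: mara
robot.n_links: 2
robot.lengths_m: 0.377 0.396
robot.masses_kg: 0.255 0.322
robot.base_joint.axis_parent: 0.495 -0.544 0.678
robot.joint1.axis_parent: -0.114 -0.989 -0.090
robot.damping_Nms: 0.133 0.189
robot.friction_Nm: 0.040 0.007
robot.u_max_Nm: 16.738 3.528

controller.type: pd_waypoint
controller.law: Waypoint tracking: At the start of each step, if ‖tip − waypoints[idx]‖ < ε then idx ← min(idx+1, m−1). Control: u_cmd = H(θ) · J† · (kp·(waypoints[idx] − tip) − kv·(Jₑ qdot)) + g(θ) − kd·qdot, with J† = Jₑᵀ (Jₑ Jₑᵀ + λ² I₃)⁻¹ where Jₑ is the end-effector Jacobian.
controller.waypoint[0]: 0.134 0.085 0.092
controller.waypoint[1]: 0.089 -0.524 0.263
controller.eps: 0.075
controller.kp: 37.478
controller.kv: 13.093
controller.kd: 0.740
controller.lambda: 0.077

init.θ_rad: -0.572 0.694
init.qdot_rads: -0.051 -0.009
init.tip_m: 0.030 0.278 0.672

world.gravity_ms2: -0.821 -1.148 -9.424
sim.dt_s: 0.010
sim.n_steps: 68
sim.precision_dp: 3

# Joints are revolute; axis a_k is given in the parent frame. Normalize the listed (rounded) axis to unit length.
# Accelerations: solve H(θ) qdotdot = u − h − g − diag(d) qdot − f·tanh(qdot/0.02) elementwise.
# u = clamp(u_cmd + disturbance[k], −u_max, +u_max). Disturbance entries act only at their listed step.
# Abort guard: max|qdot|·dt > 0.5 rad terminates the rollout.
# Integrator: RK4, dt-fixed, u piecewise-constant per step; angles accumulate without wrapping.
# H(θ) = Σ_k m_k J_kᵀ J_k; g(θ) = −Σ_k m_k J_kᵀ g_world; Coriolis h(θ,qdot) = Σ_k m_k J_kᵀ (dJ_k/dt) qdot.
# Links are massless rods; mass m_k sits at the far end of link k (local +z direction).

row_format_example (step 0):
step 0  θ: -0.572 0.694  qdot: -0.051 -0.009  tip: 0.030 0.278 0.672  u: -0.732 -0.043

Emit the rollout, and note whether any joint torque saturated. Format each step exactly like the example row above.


step 1  θ: -0.573 0.695  qdot: -0.165 0.181  tip: 0.030 0.278 0.671  u: -0.508 -0.246
step 2  θ: -0.575 0.697  qdot: -0.248 0.300  tip: 0.030 0.279 0.670  u: -0.336 -0.367
step 3  θ: -0.578 0.701  qdot: -0.307 0.374  tip: 0.031 0.281 0.669  u: -0.202 -0.438
step 4  θ: -0.581 0.705  qdot: -0.352 0.421  tip: 0.031 0.282 0.668  u: -0.095 -0.478
step 5  θ: -0.585 0.709  qdot: -0.385 0.450  tip: 0.032 0.284 0.667  u: -0.009 -0.500
step 6  θ: -0.589 0.714  qdot: -0.410 0.469  tip: 0.032 0.285 0.665  u: 0.061 -0.511
step 7  θ: -0.593 0.718  qdot: -0.430 0.480  tip: 0.033 0.287 0.664  u: 0.118 -0.516
step 8  θ: -0.597 0.723  qdot: -0.445 0.488  tip: 0.034 0.289 0.662  u: 0.166 -0.518
step 9  θ: -0.602 0.728  qdot: -0.457 0.494  tip: 0.035 0.291 0.661  u: 0.206 -0.517
step 10  θ: -0.607 0.733  qdot: -0.466 0.498  tip: 0.036 0.293 0.659  u: 0.241 -0.517
step 11  θ: -0.611 0.738  qdot: -0.473 0.501  tip: 0.037 0.295 0.657  u: 0.270 -0.516
step 12  θ: -0.616 0.743  qdot: -0.479 0.504  tip: 0.038 0.297 0.656  u: 0.296 -0.515
step 13  θ: -0.621 0.748  qdot: -0.483 0.506  tip: 0.039 0.299 0.654  u: 0.318 -0.514
step 14  θ: -0.626 0.753  qdot: -0.487 0.509  tip: 0.040 0.301 0.652  u: 0.338 -0.514
step 15  θ: -0.631 0.758  qdot: -0.489 0.511  tip: 0.041 0.303 0.650  u: 0.355 -0.514
step 16  θ: -0.635 0.763  qdot: -0.491 0.514  tip: 0.042 0.305 0.648  u: 0.371 -0.515
step 17  θ: -0.640 0.769  qdot: -0.493 0.516  tip: 0.043 0.307 0.646  u: 0.386 -0.516
step 18  θ: -0.645 0.774  qdot: -0.494 0.518  tip: 0.044 0.309 0.645  u: 0.399 -0.517
step 19  θ: -0.650 0.779  qdot: -0.494 0.521  tip: 0.045 0.311 0.643  u: 0.411 -0.518
step 20  θ: -0.655 0.784  qdot: -0.495 0.524  tip: 0.047 0.313 0.641  u: 0.423 -0.520
step 21  θ: -0.660 0.789  qdot: -0.495 0.526  tip: 0.048 0.315 0.639  u: 0.434 -0.522
step 22  θ: -0.665 0.795  qdot: -0.495 0.529  tip: 0.049 0.317 0.637  u: 0.444 -0.524
step 23  θ: -0.670 0.800  qdot: -0.495 0.531  tip: 0.050 0.319 0.635  u: 0.454 -0.526
step 24  θ: -0.675 0.805  qdot: -0.494 0.534  tip: 0.051 0.321 0.633  u: 0.463 -0.529
step 25  θ: -0.680 0.811  qdot: -0.494 0.537  tip: 0.052 0.323 0.631  u: 0.472 -0.531
step 26  θ: -0.685 0.816  qdot: -0.493 0.539  tip: 0.053 0.325 0.629  u: 0.481 -0.534
step 27  θ: -0.690 0.821  qdot: -0.493 0.542  tip: 0.054 0.327 0.627  u: 0.490 -0.536
step 28  θ: -0.695 0.827  qdot: -0.492 0.545  tip: 0.055 0.329 0.625  u: 0.498 -0.539
step 29  θ: -0.700 0.832  qdot: -0.491 0.547  tip: 0.056 0.331 0.623  u: 0.507 -0.542
step 30  θ: -0.705 0.838  qdot: -0.490 0.550  tip: 0.057 0.333 0.621  u: 0.515 -0.544
step 31  θ: -0.709 0.843  qdot: -0.490 0.552  tip: 0.058 0.335 0.619  u: 0.523 -0.547
step 32  θ: -0.714 0.849  qdot: -0.489 0.555  tip: 0.059 0.337 0.617  u: 0.531 -0.550
step 33  θ: -0.719 0.854  qdot: -0.488 0.558  tip: 0.060 0.339 0.614  u: 0.538 -0.553
step 34  θ: -0.724 0.860  qdot: -0.487 0.560  tip: 0.061 0.341 0.612  u: 0.546 -0.556
step 35  θ: -0.729 0.866  qdot: -0.486 0.563  tip: 0.062 0.343 0.610  u: 0.554 -0.559
step 36  θ: -0.734 0.871  qdot: -0.485 0.565  tip: 0.063 0.344 0.608  u: 0.561 -0.562
step 37  θ: -0.739 0.877  qdot: -0.484 0.568  tip: 0.064 0.346 0.606  u: 0.569 -0.565
step 38  θ: -0.743 0.883  qdot: -0.483 0.570  tip: 0.065 0.348 0.603  u: 0.576 -0.568
step 39  θ: -0.748 0.888  qdot: -0.482 0.573  tip: 0.066 0.350 0.601  u: 0.583 -0.571
step 40  θ: -0.753 0.894  qdot: -0.481 0.575  tip: 0.067 0.352 0.599  u: 0.591 -0.574
step 41  θ: -0.758 0.900  qdot: -0.480 0.577  tip: 0.068 0.353 0.597  u: 0.598 -0.577
step 42  θ: -0.763 0.906  qdot: -0.479 0.580  tip: 0.069 0.355 0.594  u: 0.605 -0.580
step 43  θ: -0.767 0.911  qdot: -0.478 0.582  tip: 0.069 0.357 0.592  u: 0.612 -0.583
step 44  θ: -0.772 0.917  qdot: -0.477 0.584  tip: 0.070 0.359 0.590  u: 0.619 -0.587
step 45  θ: -0.777 0.923  qdot: -0.476 0.587  tip: 0.071 0.360 0.587  u: 0.626 -0.590
step 46  θ: -0.782 0.929  qdot: -0.475 0.589  tip: 0.072 0.362 0.585  u: 0.633 -0.593
step 47  θ: -0.787 0.935  qdot: -0.474 0.591  tip: 0.073 0.364 0.583  u: 0.640 -0.596
step 48  θ: -0.791 0.941  qdot: -0.472 0.593  tip: 0.074 0.366 0.580  u: 0.647 -0.599
step 49  θ: -0.796 0.947  qdot: -0.471 0.596  tip: 0.075 0.367 0.578  u: 0.654 -0.602
step 50  θ: -0.801 0.953  qdot: -0.470 0.598  tip: 0.075 0.369 0.576  u: 0.660 -0.606
step 51  θ: -0.805 0.959  qdot: -0.469 0.600  tip: 0.076 0.371 0.573  u: 0.667 -0.609
step 52  θ: -0.810 0.965  qdot: -0.468 0.602  tip: 0.077 0.372 0.571  u: 0.674 -0.612
step 53  θ: -0.815 0.971  qdot: -0.467 0.604  tip: 0.078 0.374 0.568  u: 0.680 -0.615
step 54  θ: -0.819 0.977  qdot: -0.466 0.606  tip: 0.079 0.375 0.566  u: 0.687 -0.618
step 55  θ: -0.824 0.983  qdot: -0.465 0.608  tip: 0.079 0.377 0.563  u: 0.693 -0.622
step 56  θ: -0.829 0.989  qdot: -0.463 0.610  tip: 0.080 0.379 0.561  u: 0.700 -0.625
step 57  θ: -0.833 0.995  qdot: -0.462 0.612  tip: 0.081 0.380 0.558  u: 0.706 -0.628
step 58  θ: -0.838 1.001  qdot: -0.461 0.614  tip: 0.081 0.382 0.556  u: 0.713 -0.631
step 59  θ: -0.843 1.007  qdot: -0.460 0.616  tip: 0.082 0.383 0.553  u: 0.719 -0.634
step 60  θ: -0.847 1.013  qdot: -0.459 0.617  tip: 0.083 0.385 0.551  u: 0.725 -0.638
step 61  θ: -0.852 1.020  qdot: -0.458 0.619  tip: 0.084 0.386 0.548  u: 0.731 -0.641
step 62  θ: -0.856 1.026  qdot: -0.457 0.621  tip: 0.084 0.388 0.545  u: 0.738 -0.644
step 63  θ: -0.861 1.032  qdot: -0.455 0.623  tip: 0.085 0.389 0.543  u: 0.744 -0.647
step 64  θ: -0.865 1.038  qdot: -0.454 0.624  tip: 0.086 0.390 0.540  u: 0.750 -0.650
step 65  θ: -0.870 1.045  qdot: -0.453 0.626  tip: 0.086 0.392 0.538  u: 0.756 -0.653
step 66  θ: -0.874 1.051  qdot: -0.452 0.628  tip: 0.087 0.393 0.535  u: 0.762 -0.657
step 67  θ: -0.879 1.057  qdot: -0.451 0.629  tip: 0.088 0.395 0.532  u: 0.768 -0.660
step 68  θ: -0.883 1.063  qdot: -0.449 0.631  tip: 0.088 0.396 0.530
any joint saturated: no


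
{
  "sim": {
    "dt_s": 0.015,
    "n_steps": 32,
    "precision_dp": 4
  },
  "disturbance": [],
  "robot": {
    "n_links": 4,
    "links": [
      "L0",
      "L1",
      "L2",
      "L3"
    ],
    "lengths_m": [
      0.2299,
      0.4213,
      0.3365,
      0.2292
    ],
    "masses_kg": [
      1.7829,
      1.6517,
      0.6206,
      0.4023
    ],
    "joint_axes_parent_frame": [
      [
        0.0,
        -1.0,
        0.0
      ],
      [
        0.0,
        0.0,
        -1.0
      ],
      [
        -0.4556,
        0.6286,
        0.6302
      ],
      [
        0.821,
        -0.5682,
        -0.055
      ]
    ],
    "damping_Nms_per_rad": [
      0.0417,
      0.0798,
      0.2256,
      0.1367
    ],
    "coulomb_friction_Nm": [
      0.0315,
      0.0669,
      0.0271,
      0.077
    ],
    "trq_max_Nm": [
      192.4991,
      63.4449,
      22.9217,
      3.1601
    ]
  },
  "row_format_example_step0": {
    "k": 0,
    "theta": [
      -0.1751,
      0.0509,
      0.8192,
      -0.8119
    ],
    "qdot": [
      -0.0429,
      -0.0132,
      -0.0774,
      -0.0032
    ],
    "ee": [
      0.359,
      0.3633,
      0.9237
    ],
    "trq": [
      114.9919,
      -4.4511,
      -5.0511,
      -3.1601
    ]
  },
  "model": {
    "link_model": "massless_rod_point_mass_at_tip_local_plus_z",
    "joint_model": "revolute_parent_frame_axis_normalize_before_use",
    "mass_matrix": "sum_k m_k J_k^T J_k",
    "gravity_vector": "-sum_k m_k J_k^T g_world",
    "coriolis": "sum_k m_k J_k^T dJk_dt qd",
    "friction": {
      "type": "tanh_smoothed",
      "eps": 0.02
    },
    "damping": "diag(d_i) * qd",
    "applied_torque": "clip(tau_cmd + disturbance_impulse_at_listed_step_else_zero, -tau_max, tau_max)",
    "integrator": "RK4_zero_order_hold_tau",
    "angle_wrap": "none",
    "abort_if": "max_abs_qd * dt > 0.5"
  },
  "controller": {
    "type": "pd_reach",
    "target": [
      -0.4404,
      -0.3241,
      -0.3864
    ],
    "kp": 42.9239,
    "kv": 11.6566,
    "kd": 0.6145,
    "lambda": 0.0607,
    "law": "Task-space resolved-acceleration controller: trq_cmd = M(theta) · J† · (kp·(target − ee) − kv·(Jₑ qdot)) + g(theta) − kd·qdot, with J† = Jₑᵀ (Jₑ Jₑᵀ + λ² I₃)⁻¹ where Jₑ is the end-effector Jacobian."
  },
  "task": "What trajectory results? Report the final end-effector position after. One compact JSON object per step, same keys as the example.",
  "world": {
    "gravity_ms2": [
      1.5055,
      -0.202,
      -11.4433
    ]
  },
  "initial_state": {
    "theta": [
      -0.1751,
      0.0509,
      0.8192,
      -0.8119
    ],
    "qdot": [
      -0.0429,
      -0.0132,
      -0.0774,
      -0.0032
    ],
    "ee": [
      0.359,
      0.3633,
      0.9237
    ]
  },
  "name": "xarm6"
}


{"k":1,"theta":[-0.1654,0.0777,0.823,-0.839],"qdot":[1.3357,3.5233,0.6523,-3.4553],"ee":[0.3565,0.3608,0.9193],"trq":[97.6324,-5.8507,-4.9636,-1.1029]}
{"k":2,"theta":[-0.1374,0.1449,0.8412,-0.8943],"qdot":[2.3893,5.3926,1.8163,-3.8472],"ee":[0.3479,0.3544,0.9097],"trq":[79.5099,-5.7573,-4.566,-0.7568]}
{"k":3,"theta":[-0.0958,0.2322,0.8754,-0.9522],"qdot":[3.1555,6.2022,2.7614,-3.8396],"ee":[0.3329,0.3451,0.8994],"trq":[60.1255,-4.7756,-3.8535,-0.6872]}
{"k":4,"theta":[-0.0446,0.3266,0.9215,-1.0101],"qdot":[3.6691,6.3573,3.378,-3.8523],"ee":[0.3113,0.3337,0.8892],"trq":[41.243,-3.4416,-2.968,-0.5773]}
{"k":5,"theta":[0.0127,0.4205,0.9747,-1.0681],"qdot":[3.9711,6.1524,3.6972,-3.8627],"ee":[0.2838,0.3209,0.8793],"trq":[24.5584,-2.1207,-2.0656,-0.4455]}
{"k":6,"theta":[0.0732,0.51,1.0309,-1.1261],"qdot":[4.1075,5.7885,3.7835,-3.8632],"ee":[0.2515,0.3073,0.8696],"trq":[10.7436,-0.9971,-1.2523,-0.3025]}
{"k":7,"theta":[0.1349,0.5937,1.0872,-1.184],"qdot":[4.1209,5.3851,3.7186,-3.8483],"ee":[0.2161,0.2934,0.8596],"trq":[-0.2447,-0.1289,-0.5831,-0.1598]}
{"k":8,"theta":[0.1962,0.6715,1.1419,-1.2415],"qdot":[4.0465,5.0033,3.5731,-3.8215],"ee":[0.1789,0.2795,0.8493],"trq":[-8.7977,0.4954,-0.0714,-0.0225]}
{"k":9,"theta":[0.2558,0.744,1.1942,-1.2986],"qdot":[3.9102,4.6687,3.3975,-3.7906],"ee":[0.141,0.2659,0.8383],"trq":[-15.4031,0.9158,0.2947,0.1083]}
{"k":10,"theta":[0.3131,0.8118,1.2438,-1.3553],"qdot":[3.7304,4.3884,3.223,-3.7637],"ee":[0.1036,0.2526,0.8265],"trq":[-20.5246,1.1771,0.5394,0.2331]}
{"k":11,"theta":[0.3674,0.8758,1.2908,-1.4116],"qdot":[3.5193,4.1601,3.0663,-3.7467],"ee":[0.0672,0.2398,0.8138],"trq":[-24.559,1.3186,0.6912,0.3525]}
{"k":12,"theta":[0.4184,0.9367,1.3357,-1.4677],"qdot":[3.285,3.978,2.9347,-3.7432],"ee":[0.0324,0.2274,0.8004],"trq":[-27.8309,1.371,0.7782,0.4662]}
{"k":13,"theta":[0.4658,0.9952,1.3788,-1.524],"qdot":[3.0322,3.8347,2.8297,-3.7554],"ee":[-0.0004,0.2154,0.7861],"trq":[-30.6018,1.3559,0.8262,0.5737]}
{"k":14,"theta":[0.5092,1.0517,1.4206,-1.5805],"qdot":[2.7631,3.7231,2.7502,-3.7845],"ee":[-0.031,0.2038,0.7713],"trq":[-33.0845,1.2873,0.858,0.6742]}
{"k":15,"theta":[0.5485,1.1068,1.4613,-1.6376],"qdot":[2.478,3.6364,2.694,-3.8317],"ee":[-0.0591,0.1927,0.7561],"trq":[-35.4578,1.1726,0.8941,0.7673]}
{"k":16,"theta":[0.5834,1.1607,1.5013,-1.6956],"qdot":[2.1756,3.5685,2.6592,-3.8987],"ee":[-0.0847,0.1819,0.7407],"trq":[-37.8818,1.0134,0.9531,0.8529]}
{"k":17,"theta":[0.6136,1.2137,1.5409,-1.7547],"qdot":[1.8532,3.5133,2.6445,-3.9882],"ee":[-0.1077,0.1716,0.7254],"trq":[-40.5112,0.8058,1.0534,0.9315]}
{"k":18,"theta":[0.6388,1.266,1.5805,-1.8154],"qdot":[1.5065,3.4647,2.6503,-4.1044],"ee":[-0.128,0.1616,0.7103],"trq":[-43.5092,0.54,1.2152,1.0046]}
{"k":19,"theta":[0.6585,1.3174,1.6203,-1.8781],"qdot":[1.1292,3.4153,2.678,-4.253],"ee":[-0.1457,0.152,0.6958],"trq":[-47.0579,0.1982,1.4622,1.0742]}
{"k":20,"theta":[0.6723,1.3681,1.6607,-1.9433],"qdot":[0.7135,3.3553,2.7311,-4.4416],"ee":[-0.1605,0.1429,0.6821],"trq":[-51.3571,-0.2478,1.8251,1.1436]}
{"k":21,"theta":[0.6796,1.4177,1.7022,-2.0118],"qdot":[0.249,3.2705,2.8153,-4.6796],"ee":[-0.1725,0.1342,0.6695],"trq":[-56.5832,-0.8414,2.3418,1.2165]}
{"k":22,"theta":[0.6794,1.4657,1.7452,-2.0842],"qdot":[-0.276,3.1385,2.9395,-4.975],"ee":[-0.1815,0.126,0.6583],"trq":[-62.7137,-1.6421,3.0494,1.2955]}
{"k":23,"theta":[0.6707,1.5111,1.7905,-2.1616],"qdot":[-0.8734,2.9212,3.1109,-5.3337],"ee":[-0.1872,0.1183,0.6489],"trq":[-68.9199,-2.7047,3.9447,1.3805]}
{"k":24,"theta":[0.6526,1.5522,1.8388,-2.2447],"qdot":[-1.5449,2.5588,3.3327,-5.7329],"ee":[-0.1895,0.1113,0.6417],"trq":[-71.8066,-3.9592,4.821,1.4505]}
{"k":25,"theta":[0.6241,1.5863,1.8907,-2.3333],"qdot":[-2.2514,1.9712,3.5796,-6.0644],"ee":[-0.1878,0.1049,0.6372],"trq":[-62.0527,-4.8096,4.8589,1.4265]}
{"k":26,"theta":[0.5859,1.6096,1.9457,-2.424],"qdot":[-2.8464,1.1184,3.729,-6.0235],"ee":[-0.1818,0.0994,0.6359],"trq":[-26.8196,-3.6931,2.5056,1.1233]}
{"k":27,"theta":[0.5418,1.6195,2.0001,-2.5076],"qdot":[-3.0415,0.1976,3.5082,-5.1447],"ee":[-0.1715,0.0949,0.6375],"trq":[25.5015,0.1464,-2.1913,0.3437]}
{"k":28,"theta":[0.4991,1.619,2.0475,-2.5718],"qdot":[-2.6523,-0.2391,2.8304,-3.4511],"ee":[-0.1584,0.092,0.6409],"trq":[63.0867,4.1775,-6.2166,-0.7541]}
{"k":29,"theta":[0.4653,1.6172,2.0831,-2.6103],"qdot":[-1.8561,0.0257,1.939,-1.7302],"ee":[-0.1452,0.0904,0.6442],"trq":[76.1856,6.2741,-8.0014,-1.6607]}
{"k":30,"theta":[0.4444,1.6225,2.1055,-2.6269],"qdot":[-0.9291,0.7015,1.0699,-0.5116],"ee":[-0.1352,0.0893,0.6466],"trq":[74.806,6.7126,-8.2143,-2.1315]}
{"k":31,"theta":[0.4372,1.639,2.1159,-2.629],"qdot":[-0.0309,1.5053,0.3382,0.206],"ee":[-0.1301,0.0875,0.6478],"trq":[67.4631,6.2628,-7.6763,-2.2412]}
{"k":32,"theta":[0.4428,1.667,2.1161,-2.6235],"qdot":[0.7674,2.2159,-0.2959,0.5299],"ee":[-0.1306,0.084,0.6481]}
{"summary": "final ee position (m): -0.1306 0.0840 0.6481"}


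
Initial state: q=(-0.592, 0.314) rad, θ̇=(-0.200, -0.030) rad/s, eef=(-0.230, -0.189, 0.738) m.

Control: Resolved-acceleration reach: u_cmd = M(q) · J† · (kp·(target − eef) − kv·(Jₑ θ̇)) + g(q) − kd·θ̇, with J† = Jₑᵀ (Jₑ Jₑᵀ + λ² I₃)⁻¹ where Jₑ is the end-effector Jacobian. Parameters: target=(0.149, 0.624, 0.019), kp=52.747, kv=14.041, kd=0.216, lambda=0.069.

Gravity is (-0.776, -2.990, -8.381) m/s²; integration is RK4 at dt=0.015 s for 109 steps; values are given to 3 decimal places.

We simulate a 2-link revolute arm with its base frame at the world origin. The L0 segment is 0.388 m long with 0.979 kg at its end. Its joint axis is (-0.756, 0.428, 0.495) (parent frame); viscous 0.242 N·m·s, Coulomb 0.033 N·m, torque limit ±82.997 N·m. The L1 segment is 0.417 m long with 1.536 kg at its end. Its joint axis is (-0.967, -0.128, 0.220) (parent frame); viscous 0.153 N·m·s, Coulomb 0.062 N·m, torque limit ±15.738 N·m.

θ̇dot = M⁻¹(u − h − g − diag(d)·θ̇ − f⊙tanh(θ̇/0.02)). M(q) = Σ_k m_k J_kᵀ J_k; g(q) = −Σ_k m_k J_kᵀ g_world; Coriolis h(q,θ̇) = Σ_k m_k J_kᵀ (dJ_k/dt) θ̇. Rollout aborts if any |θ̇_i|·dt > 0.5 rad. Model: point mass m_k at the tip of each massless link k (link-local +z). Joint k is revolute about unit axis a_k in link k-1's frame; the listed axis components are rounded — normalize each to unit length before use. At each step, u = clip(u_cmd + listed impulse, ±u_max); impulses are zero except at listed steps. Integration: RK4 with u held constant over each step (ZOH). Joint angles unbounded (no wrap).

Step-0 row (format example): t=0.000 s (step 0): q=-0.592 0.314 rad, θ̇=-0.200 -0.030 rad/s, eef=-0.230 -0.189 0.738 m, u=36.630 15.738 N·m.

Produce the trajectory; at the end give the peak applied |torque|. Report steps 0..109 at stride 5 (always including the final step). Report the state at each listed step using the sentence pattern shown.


t=0.075 s (step 5): q=-0.558 0.393 rad, θ̇=0.446 2.992 rad/s, eef=-0.212 -0.142 0.748 m, u=16.301 13.972 N·m.
t=0.150 s (step 10): q=-0.537 0.737 rad, θ̇=0.313 5.586 rad/s, eef=-0.191 0.004 0.729 m, u=7.256 5.408 N·m.
t=0.225 s (step 15): q=-0.476 1.158 rad, θ̇=1.569 5.240 rad/s, eef=-0.163 0.173 0.638 m, u=2.561 -1.520 N·m.
t=0.300 s (step 20): q=-0.278 1.476 rad, θ̇=3.691 3.086 rad/s, eef=-0.142 0.309 0.503 m, u=-0.828 -6.841 N·m.
t=0.375 s (step 25): q=0.049 1.617 rad, θ̇=4.721 0.767 rad/s, eef=-0.148 0.401 0.378 m, u=-4.855 -8.804 N·m.
t=0.450 s (step 30): q=0.383 1.616 rad, θ̇=3.991 -0.595 rad/s, eef=-0.171 0.460 0.292 m, u=-7.576 -8.422 N·m.
t=0.525 s (step 35): q=0.633 1.550 rad, θ̇=2.675 -1.068 rad/s, eef=-0.193 0.501 0.242 m, u=-7.936 -7.342 N·m.
t=0.600 s (step 40): q=0.793 1.465 rad, θ̇=1.678 -1.167 rad/s, eef=-0.204 0.532 0.218 m, u=-7.215 -6.345 N·m.
t=0.675 s (step 45): q=0.896 1.377 rad, θ̇=1.140 -1.191 rad/s, eef=-0.206 0.560 0.209 m, u=-6.528 -5.627 N·m.
t=0.750 s (step 50): q=0.972 1.287 rad, θ̇=0.911 -1.222 rad/s, eef=-0.203 0.585 0.206 m, u=-6.218 -5.174 N·m.
t=0.825 s (step 55): q=1.037 1.193 rad, θ̇=0.839 -1.270 rad/s, eef=-0.196 0.610 0.206 m, u=-6.248 -4.902 N·m.
t=0.900 s (step 60): q=1.100 1.096 rad, θ̇=0.836 -1.335 rad/s, eef=-0.186 0.635 0.206 m, u=-6.494 -4.724 N·m.
t=0.975 s (step 65): q=1.163 0.993 rad, θ̇=0.857 -1.415 rad/s, eef=-0.175 0.660 0.205 m, u=-6.856 -4.577 N·m.
t=1.050 s (step 70): q=1.228 0.883 rad, θ̇=0.885 -1.509 rad/s, eef=-0.160 0.685 0.202 m, u=-7.273 -4.423 N·m.
t=1.125 s (step 75): q=1.296 0.766 rad, θ̇=0.914 -1.612 rad/s, eef=-0.143 0.709 0.196 m, u=-7.715 -4.243 N·m.
t=1.200 s (step 80): q=1.365 0.641 rad, θ̇=0.938 -1.719 rad/s, eef=-0.122 0.732 0.189 m, u=-8.165 -4.028 N·m.
t=1.275 s (step 85): q=1.436 0.509 rad, θ̇=0.956 -1.821 rad/s, eef=-0.098 0.753 0.179 m, u=-8.611 -3.777 N·m.
t=1.350 s (step 90): q=1.508 0.369 rad, θ̇=0.961 -1.905 rad/s, eef=-0.071 0.771 0.167 m, u=-9.040 -3.491 N·m.
t=1.425 s (step 95): q=1.580 0.224 rad, θ̇=0.952 -1.956 rad/s, eef=-0.041 0.784 0.152 m, u=-9.437 -3.178 N·m.
t=1.500 s (step 100): q=1.650 0.077 rad, θ̇=0.926 -1.964 rad/s, eef=-0.010 0.793 0.136 m, u=-9.782 -2.851 N·m.
t=1.575 s (step 105): q=1.718 -0.069 rad, θ̇=0.881 -1.920 rad/s, eef=0.021 0.795 0.119 m, u=-10.061 -2.530 N·m.
t=1.635 s (step 109): q=1.770 -0.182 rad, θ̇=0.833 -1.848 rad/s, eef=0.045 0.794 0.105 m.
max |u| (N·m): 36.630
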